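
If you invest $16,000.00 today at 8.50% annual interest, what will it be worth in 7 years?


Future value formula: FV = PV × (1 + r)^t
FV = $16,000.00 × (1 + 0.085)^7
FV = $16,000.00 × 1.7701422
FV = $28,322.28

FV = PV × (1 + r)^t = $28,322.28


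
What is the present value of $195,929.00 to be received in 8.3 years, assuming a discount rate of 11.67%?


Present value formula: PV = FV / (1 + r)^t
PV = $195,929.00 / (1 + 0.1167)^8.3
PV = $195,929.00 / 2.4996148
PV = $78,383.68

PV = FV / (1 + r)^t = $78,383.68


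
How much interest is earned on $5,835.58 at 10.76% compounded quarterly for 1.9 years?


Compound interest earned = final amount − principal.
A = P(1 + r/n)^(nt) = $5,835.58 × (1 + 0.1076/4)^(4 × 1.9) = $7,140.00
Interest = A − P = $7,140.00 − $5,835.58 = $1,304.42

Interest = A - P = $1,304.42


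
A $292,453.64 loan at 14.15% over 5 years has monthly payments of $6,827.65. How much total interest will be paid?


Total paid over the life of the loan = PMT × n.
Total paid = $6,827.65 × 60 = $409,659.00
Total interest = total paid − principal = $409,659.00 − $292,453.64 = $117,205.36

Total interest = (PMT × n) - PV = $117,205.36


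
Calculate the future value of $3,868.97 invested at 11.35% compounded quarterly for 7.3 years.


Compound interest formula: A = P(1 + r/n)^(nt)
A = $3,868.97 × (1 + 0.1135/4)^(4 × 7.3)
Growth factor: (1 + 0.1135/4)^29.2 = 2.263727
A = $3,868.97 × 2.263727
A = $8,758.29

A = P(1 + r/n)^(nt) = $8,758.29


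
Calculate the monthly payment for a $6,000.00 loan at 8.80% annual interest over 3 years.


Loan payment formula: PMT = PV × r / (1 − (1 + r)^(−n))
Monthly rate r = 0.088/12 ≈ 0.00733333, n = 36 months
Denominator: 1 − (1 + 0.088/12)^(−36) = 0.231286
PMT = $6,000.00 × (0.088/12) / 0.231286
PMT = $190.24 per month

PMT = PV × r / (1-(1+r)^(-n)) = $190.24/month


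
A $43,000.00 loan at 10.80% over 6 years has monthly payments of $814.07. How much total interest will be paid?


Total paid over the life of the loan = PMT × n.
Total paid = $814.07 × 72 = $58,613.04
Total interest = total paid − principal = $58,613.04 − $43,000.00 = $15,613.04

Total interest = (PMT × n) - PV = $15,613.04


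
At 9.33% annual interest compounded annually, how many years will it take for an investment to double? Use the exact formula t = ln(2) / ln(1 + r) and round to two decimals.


Doubling condition: (1 + r)^t = 2
Take ln of both sides: t × ln(1 + r) = ln(2)
t = ln(2) / ln(1 + r)
t = 0.693147 / 0.089201
t = 7.77

t = ln(2) / ln(1 + r) = 7.77 years


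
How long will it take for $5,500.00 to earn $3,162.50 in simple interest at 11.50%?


Rearrange the simple interest formula for t:
I = P × r × t  ⇒  t = I / (P × r)
t = $3,162.50 / ($5,500.00 × 0.115)
t = 5

t = I/(P×r) = 5 years


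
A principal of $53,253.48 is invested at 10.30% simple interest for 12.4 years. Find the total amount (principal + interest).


Total amount formula: A = P(1 + rt) = P + P·r·t
Interest: I = P × r × t = $53,253.48 × 0.103 × 12.4 = $68,015.34
A = P + I = $53,253.48 + $68,015.34 = $121,268.82

A = P + I = P(1 + rt) = $121,268.82


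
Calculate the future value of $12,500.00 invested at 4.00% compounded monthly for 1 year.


Compound interest formula: A = P(1 + r/n)^(nt)
A = $12,500.00 × (1 + 0.04/12)^(12 × 1)
Growth factor: (1 + 0.04/12)^12 = 1.0407415
A = $12,500.00 × 1.0407415
A = $13,009.27

A = P(1 + r/n)^(nt) = $13,009.27


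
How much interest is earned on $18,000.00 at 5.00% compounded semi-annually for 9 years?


Compound interest earned = final amount − principal.
A = P(1 + r/n)^(nt) = $18,000.00 × (1 + 0.05/2)^(2 × 9) = $28,073.86
Interest = A − P = $28,073.86 − $18,000.00 = $10,073.86

Interest = A - P = $10,073.86


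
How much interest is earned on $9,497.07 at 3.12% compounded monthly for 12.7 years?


Compound interest earned = final amount − principal.
A = P(1 + r/n)^(nt) = $9,497.07 × (1 + 0.0312/12)^(12 × 12.7) = $14,107.54
Interest = A − P = $14,107.54 − $9,497.07 = $4,610.47

Interest = A - P = $4,610.47


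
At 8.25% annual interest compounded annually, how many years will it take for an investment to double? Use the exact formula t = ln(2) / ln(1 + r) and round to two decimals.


Doubling condition: (1 + r)^t = 2
Take ln of both sides: t × ln(1 + r) = ln(2)
t = ln(2) / ln(1 + r)
t = 0.693147 / 0.079273
t = 8.74

t = ln(2) / ln(1 + r) = 8.74 years


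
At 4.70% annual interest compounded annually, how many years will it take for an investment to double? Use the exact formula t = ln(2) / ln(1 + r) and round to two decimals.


Doubling condition: (1 + r)^t = 2
Take ln of both sides: t × ln(1 + r) = ln(2)
t = ln(2) / ln(1 + r)
t = 0.693147 / 0.045929
t = 15.09

t = ln(2) / ln(1 + r) = 15.09 years


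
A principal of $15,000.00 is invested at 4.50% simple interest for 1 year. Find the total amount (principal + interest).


Total amount formula: A = P(1 + rt) = P + P·r·t
Interest: I = P × r × t = $15,000.00 × 0.045 × 1 = $675.00
A = P + I = $15,000.00 + $675.00 = $15,675.00

A = P + I = P(1 + rt) = $15,675.00


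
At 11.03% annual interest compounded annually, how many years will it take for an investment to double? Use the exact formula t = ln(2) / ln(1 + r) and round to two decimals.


Doubling condition: (1 + r)^t = 2
Take ln of both sides: t × ln(1 + r) = ln(2)
t = ln(2) / ln(1 + r)
t = 0.693147 / 0.104630
t = 6.62

t = ln(2) / ln(1 + r) = 6.62 years


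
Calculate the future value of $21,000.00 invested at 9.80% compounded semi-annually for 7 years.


Compound interest formula: A = P(1 + r/n)^(nt)
A = $21,000.00 × (1 + 0.098/2)^(2 × 7)
Growth factor: (1 + 0.098/2)^14 = 1.9536953
A = $21,000.00 × 1.9536953
A = $41,027.60

A = P(1 + r/n)^(nt) = $41,027.60


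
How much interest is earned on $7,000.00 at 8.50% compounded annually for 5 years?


Compound interest earned = final amount − principal.
A = P(1 + r/n)^(nt) = $7,000.00 × (1 + 0.085/1)^(1 × 5) = $10,525.60
Interest = A − P = $10,525.60 − $7,000.00 = $3,525.60

Interest = A - P = $3,525.60


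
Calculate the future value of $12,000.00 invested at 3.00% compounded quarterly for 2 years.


Compound interest formula: A = P(1 + r/n)^(nt)
A = $12,000.00 × (1 + 0.03/4)^(4 × 2)
Growth factor: (1 + 0.03/4)^8 = 1.061599
A = $12,000.00 × 1.061599
A = $12,739.19

A = P(1 + r/n)^(nt) = $12,739.19


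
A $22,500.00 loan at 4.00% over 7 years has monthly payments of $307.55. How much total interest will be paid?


Total paid over the life of the loan = PMT × n.
Total paid = $307.55 × 84 = $25,834.20
Total interest = total paid − principal = $25,834.20 − $22,500.00 = $3,334.20

Total interest = (PMT × n) - PV = $3,334.20


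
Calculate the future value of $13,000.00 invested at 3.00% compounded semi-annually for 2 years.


Compound interest formula: A = P(1 + r/n)^(nt)
A = $13,000.00 × (1 + 0.03/2)^(2 × 2)
Growth factor: (1 + 0.03/2)^4 = 1.061364
A = $13,000.00 × 1.061364
A = $13,797.73

A = P(1 + r/n)^(nt) = $13,797.73


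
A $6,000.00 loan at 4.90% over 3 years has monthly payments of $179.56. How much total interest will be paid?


Total paid over the life of the loan = PMT × n.
Total paid = $179.56 × 36 = $6,464.16
Total interest = total paid − principal = $6,464.16 − $6,000.00 = $464.16

Total interest = (PMT × n) - PV = $464.16


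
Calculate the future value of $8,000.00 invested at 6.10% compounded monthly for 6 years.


Compound interest formula: A = P(1 + r/n)^(nt)
A = $8,000.00 × (1 + 0.061/12)^(12 × 6)
Growth factor: (1 + 0.061/12)^72 = 1.440619
A = $8,000.00 × 1.440619
A = $11,524.95

A = P(1 + r/n)^(nt) = $11,524.95


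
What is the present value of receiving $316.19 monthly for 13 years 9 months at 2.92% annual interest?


Present value of an ordinary annuity: PV = PMT × (1 − (1 + r)^(−n)) / r
Monthly rate r = 0.0292/12 ≈ 0.00243333, n = 165
PV = $316.19 × (1 − (1 + 0.0292/12)^(−165)) / (0.0292/12)
PV = $316.19 × 135.763634
PV = $42,927.10

PV = PMT × (1-(1+r)^(-n))/r = $42,927.10


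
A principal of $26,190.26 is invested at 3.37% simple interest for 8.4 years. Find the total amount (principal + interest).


Total amount formula: A = P(1 + rt) = P + P·r·t
Interest: I = P × r × t = $26,190.26 × 0.0337 × 8.4 = $7,413.94
A = P + I = $26,190.26 + $7,413.94 = $33,604.20

A = P + I = P(1 + rt) = $33,604.20


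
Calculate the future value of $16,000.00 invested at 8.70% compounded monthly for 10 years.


Compound interest formula: A = P(1 + r/n)^(nt)
A = $16,000.00 × (1 + 0.087/12)^(12 × 10)
Growth factor: (1 + 0.087/12)^120 = 2.379431
A = $16,000.00 × 2.379431
A = $38,070.90

A = P(1 + r/n)^(nt) = $38,070.90


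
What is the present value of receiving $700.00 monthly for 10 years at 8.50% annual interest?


Present value of an ordinary annuity: PV = PMT × (1 − (1 + r)^(−n)) / r
Monthly rate r = 0.085/12 ≈ 0.00708333, n = 120
PV = $700.00 × (1 − (1 + 0.085/12)^(−120)) / (0.085/12)
PV = $700.00 × 80.654470
PV = $56,458.13

PV = PMT × (1-(1+r)^(-n))/r = $56,458.13


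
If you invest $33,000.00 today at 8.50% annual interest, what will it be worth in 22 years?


Future value formula: FV = PV × (1 + r)^t
FV = $33,000.00 × (1 + 0.085)^22
FV = $33,000.00 × 6.0180285
FV = $198,594.94

FV = PV × (1 + r)^t = $198,594.94


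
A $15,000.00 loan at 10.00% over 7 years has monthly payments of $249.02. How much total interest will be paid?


Total paid over the life of the loan = PMT × n.
Total paid = $249.02 × 84 = $20,917.68
Total interest = total paid − principal = $20,917.68 − $15,000.00 = $5,917.68

Total interest = (PMT × n) - PV = $5,917.68


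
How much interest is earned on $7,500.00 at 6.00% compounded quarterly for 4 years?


Compound interest earned = final amount − principal.
A = P(1 + r/n)^(nt) = $7,500.00 × (1 + 0.06/4)^(4 × 4) = $9,517.39
Interest = A − P = $9,517.39 − $7,500.00 = $2,017.39

Interest = A - P = $2,017.39


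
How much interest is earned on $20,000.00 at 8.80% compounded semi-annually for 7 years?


Compound interest earned = final amount − principal.
A = P(1 + r/n)^(nt) = $20,000.00 × (1 + 0.088/2)^(2 × 7) = $36,545.76
Interest = A − P = $36,545.76 − $20,000.00 = $16,545.76

Interest = A - P = $16,545.76


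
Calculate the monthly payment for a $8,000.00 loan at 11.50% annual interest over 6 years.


Loan payment formula: PMT = PV × r / (1 − (1 + r)^(−n))
Monthly rate r = 0.115/12 ≈ 0.00958333, n = 72 months
Denominator: 1 − (1 + 0.115/12)^(−72) = 0.496773
PMT = $8,000.00 × (0.115/12) / 0.496773
PMT = $154.33 per month

PMT = PV × r / (1-(1+r)^(-n)) = $154.33/month


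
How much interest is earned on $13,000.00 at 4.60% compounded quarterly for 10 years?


Compound interest earned = final amount − principal.
A = P(1 + r/n)^(nt) = $13,000.00 × (1 + 0.046/4)^(4 × 10) = $20,538.98
Interest = A − P = $20,538.98 − $13,000.00 = $7,538.98

Interest = A - P = $7,538.98


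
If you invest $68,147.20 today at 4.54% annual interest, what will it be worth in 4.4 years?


Future value formula: FV = PV × (1 + r)^t
FV = $68,147.20 × (1 + 0.0454)^4.4
FV = $68,147.20 × 1.2157464
FV = $82,849.71

FV = PV × (1 + r)^t = $82,849.71


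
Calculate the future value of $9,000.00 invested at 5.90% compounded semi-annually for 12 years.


Compound interest formula: A = P(1 + r/n)^(nt)
A = $9,000.00 × (1 + 0.059/2)^(2 × 12)
Growth factor: (1 + 0.059/2)^24 = 2.009243
A = $9,000.00 × 2.009243
A = $18,083.19

A = P(1 + r/n)^(nt) = $18,083.19


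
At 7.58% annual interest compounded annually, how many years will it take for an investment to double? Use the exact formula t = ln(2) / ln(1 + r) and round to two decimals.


Doubling condition: (1 + r)^t = 2
Take ln of both sides: t × ln(1 + r) = ln(2)
t = ln(2) / ln(1 + r)
t = 0.693147 / 0.073065
t = 9.49

t = ln(2) / ln(1 + r) = 9.49 years


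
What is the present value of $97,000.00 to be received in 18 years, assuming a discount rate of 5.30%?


Present value formula: PV = FV / (1 + r)^t
PV = $97,000.00 / (1 + 0.053)^18
PV = $97,000.00 / 2.533440
PV = $38,287.86

PV = FV / (1 + r)^t = $38,287.86


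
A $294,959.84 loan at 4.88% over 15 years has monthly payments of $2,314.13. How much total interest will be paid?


Total paid over the life of the loan = PMT × n.
Total paid = $2,314.13 × 180 = $416,543.40
Total interest = total paid − principal = $416,543.40 − $294,959.84 = $121,583.56

Total interest = (PMT × n) - PV = $121,583.56


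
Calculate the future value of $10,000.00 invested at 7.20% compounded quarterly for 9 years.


Compound interest formula: A = P(1 + r/n)^(nt)
A = $10,000.00 × (1 + 0.072/4)^(4 × 9)
Growth factor: (1 + 0.072/4)^36 = 1.900728
A = $10,000.00 × 1.900728
A = $19,007.28

A = P(1 + r/n)^(nt) = $19,007.28


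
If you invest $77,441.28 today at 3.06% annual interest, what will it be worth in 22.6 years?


Future value formula: FV = PV × (1 + r)^t
FV = $77,441.28 × (1 + 0.0306)^22.6
FV = $77,441.28 × 1.9762283
FV = $153,041.65

FV = PV × (1 + r)^t = $153,041.65


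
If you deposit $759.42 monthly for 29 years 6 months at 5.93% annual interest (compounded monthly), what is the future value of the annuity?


Future value of an ordinary annuity: FV = PMT × ((1 + r)^n − 1) / r
Monthly rate r = 0.0593/12 ≈ 0.00494167, n = 354
FV = $759.42 × ((1 + 0.0593/12)^354 − 1) / (0.0593/12)
FV = $759.42 × 956.386042
FV = $726,298.69

FV = PMT × ((1+r)^n - 1)/r = $726,298.69


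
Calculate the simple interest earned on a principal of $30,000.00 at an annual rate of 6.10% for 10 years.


Simple interest formula: I = P × r × t
I = $30,000.00 × 0.061 × 10
I = $18,300.00

I = P × r × t = $18,300.00


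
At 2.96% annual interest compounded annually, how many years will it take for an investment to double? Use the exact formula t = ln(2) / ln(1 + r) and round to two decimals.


Doubling condition: (1 + r)^t = 2
Take ln of both sides: t × ln(1 + r) = ln(2)
t = ln(2) / ln(1 + r)
t = 0.693147 / 0.029170
t = 23.76

t = ln(2) / ln(1 + r) = 23.76 years


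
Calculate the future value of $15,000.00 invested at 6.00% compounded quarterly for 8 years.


Compound interest formula: A = P(1 + r/n)^(nt)
A = $15,000.00 × (1 + 0.06/4)^(4 × 8)
Growth factor: (1 + 0.06/4)^32 = 1.610324
A = $15,000.00 × 1.610324
A = $24,154.86

A = P(1 + r/n)^(nt) = $24,154.86


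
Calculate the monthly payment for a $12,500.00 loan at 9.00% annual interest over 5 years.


Loan payment formula: PMT = PV × r / (1 − (1 + r)^(−n))
Monthly rate r = 0.09/12 = 0.0075, n = 60 months
Denominator: 1 − (1 + 0.09/12)^(−60) = 0.361300
PMT = $12,500.00 × (0.09/12) / 0.361300
PMT = $259.48 per month

PMT = PV × r / (1-(1+r)^(-n)) = $259.48/month


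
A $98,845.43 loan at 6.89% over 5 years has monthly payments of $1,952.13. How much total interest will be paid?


Total paid over the life of the loan = PMT × n.
Total paid = $1,952.13 × 60 = $117,127.80
Total interest = total paid − principal = $117,127.80 − $98,845.43 = $18,282.37

Total interest = (PMT × n) - PV = $18,282.37


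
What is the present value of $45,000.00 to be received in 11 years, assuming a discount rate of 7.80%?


Present value formula: PV = FV / (1 + r)^t
PV = $45,000.00 / (1 + 0.078)^11
PV = $45,000.00 / 2.284580
PV = $19,697.27

PV = FV / (1 + r)^t = $19,697.27


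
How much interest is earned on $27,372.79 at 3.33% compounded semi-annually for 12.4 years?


Compound interest earned = final amount − principal.
A = P(1 + r/n)^(nt) = $27,372.79 × (1 + 0.0333/2)^(2 × 12.4) = $41,226.02
Interest = A − P = $41,226.02 − $27,372.79 = $13,853.23

Interest = A - P = $13,853.23


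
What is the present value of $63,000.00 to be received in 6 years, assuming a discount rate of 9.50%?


Present value formula: PV = FV / (1 + r)^t
PV = $63,000.00 / (1 + 0.095)^6
PV = $63,000.00 / 1.723791
PV = $36,547.35

PV = FV / (1 + r)^t = $36,547.35


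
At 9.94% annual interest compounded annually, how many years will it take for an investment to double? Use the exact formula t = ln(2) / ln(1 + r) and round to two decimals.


Doubling condition: (1 + r)^t = 2
Take ln of both sides: t × ln(1 + r) = ln(2)
t = ln(2) / ln(1 + r)
t = 0.693147 / 0.094765
t = 7.31

t = ln(2) / ln(1 + r) = 7.31 years


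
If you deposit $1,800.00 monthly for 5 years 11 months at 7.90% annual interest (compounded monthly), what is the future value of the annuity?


Future value of an ordinary annuity: FV = PMT × ((1 + r)^n − 1) / r
Monthly rate r = 0.079/12 ≈ 0.00658333, n = 71
FV = $1,800.00 × ((1 + 0.079/12)^71 − 1) / (0.079/12)
FV = $1,800.00 × 90.140269
FV = $162,252.48

FV = PMT × ((1+r)^n - 1)/r = $162,252.48


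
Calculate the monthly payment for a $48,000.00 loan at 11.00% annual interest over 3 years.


Loan payment formula: PMT = PV × r / (1 − (1 + r)^(−n))
Monthly rate r = 0.11/12 ≈ 0.00916667, n = 36 months
Denominator: 1 − (1 + 0.11/12)^(−36) = 0.279995
PMT = $48,000.00 × (0.11/12) / 0.279995
PMT = $1,571.46 per month

PMT = PV × r / (1-(1+r)^(-n)) = $1,571.46/month


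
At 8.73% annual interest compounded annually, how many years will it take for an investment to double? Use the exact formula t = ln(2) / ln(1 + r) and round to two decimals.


Doubling condition: (1 + r)^t = 2
Take ln of both sides: t × ln(1 + r) = ln(2)
t = ln(2) / ln(1 + r)
t = 0.693147 / 0.083698
t = 8.28

t = ln(2) / ln(1 + r) = 8.28 years


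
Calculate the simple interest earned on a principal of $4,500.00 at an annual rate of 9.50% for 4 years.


Simple interest formula: I = P × r × t
I = $4,500.00 × 0.095 × 4
I = $1,710.00

I = P × r × t = $1,710.00


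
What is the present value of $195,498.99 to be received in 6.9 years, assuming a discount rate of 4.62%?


Present value formula: PV = FV / (1 + r)^t
PV = $195,498.99 / (1 + 0.0462)^6.9
PV = $195,498.99 / 1.3656567
PV = $143,153.83

PV = FV / (1 + r)^t = $143,153.83


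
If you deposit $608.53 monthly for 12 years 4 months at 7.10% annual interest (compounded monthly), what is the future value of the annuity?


Future value of an ordinary annuity: FV = PMT × ((1 + r)^n − 1) / r
Monthly rate r = 0.071/12 ≈ 0.00591667, n = 148
FV = $608.53 × ((1 + 0.071/12)^148 − 1) / (0.071/12)
FV = $608.53 × 235.654482
FV = $143,402.82

FV = PMT × ((1+r)^n - 1)/r = $143,402.82


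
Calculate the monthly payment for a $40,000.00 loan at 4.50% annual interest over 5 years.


Loan payment formula: PMT = PV × r / (1 − (1 + r)^(−n))
Monthly rate r = 0.045/12 = 0.00375, n = 60 months
Denominator: 1 − (1 + 0.045/12)^(−60) = 0.201148
PMT = $40,000.00 × (0.045/12) / 0.201148
PMT = $745.72 per month

PMT = PV × r / (1-(1+r)^(-n)) = $745.72/month


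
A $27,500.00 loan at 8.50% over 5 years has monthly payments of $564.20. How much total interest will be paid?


Total paid over the life of the loan = PMT × n.
Total paid = $564.20 × 60 = $33,852.00
Total interest = total paid − principal = $33,852.00 − $27,500.00 = $6,352.00

Total interest = (PMT × n) - PV = $6,352.00


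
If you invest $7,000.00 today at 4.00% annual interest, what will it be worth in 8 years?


Future value formula: FV = PV × (1 + r)^t
FV = $7,000.00 × (1 + 0.04)^8
FV = $7,000.00 × 1.368569
FV = $9,579.98

FV = PV × (1 + r)^t = $9,579.98


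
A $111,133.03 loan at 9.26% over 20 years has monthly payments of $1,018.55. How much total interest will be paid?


Total paid over the life of the loan = PMT × n.
Total paid = $1,018.55 × 240 = $244,452.00
Total interest = total paid − principal = $244,452.00 − $111,133.03 = $133,318.97

Total interest = (PMT × n) - PV = $133,318.97


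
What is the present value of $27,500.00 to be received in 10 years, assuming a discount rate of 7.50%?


Present value formula: PV = FV / (1 + r)^t
PV = $27,500.00 / (1 + 0.075)^10
PV = $27,500.00 / 2.061032
PV = $13,342.83

PV = FV / (1 + r)^t = $13,342.83


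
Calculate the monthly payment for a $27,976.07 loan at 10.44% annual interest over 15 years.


Loan payment formula: PMT = PV × r / (1 − (1 + r)^(−n))
Monthly rate r = 0.1044/12 = 0.0087, n = 180 months
Denominator: 1 − (1 + 0.1044/12)^(−180) = 0.789701
PMT = $27,976.07 × (0.1044/12) / 0.789701
PMT = $308.21 per month

PMT = PV × r / (1-(1+r)^(-n)) = $308.21/month


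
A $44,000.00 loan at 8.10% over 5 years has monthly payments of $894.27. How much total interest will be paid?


Total paid over the life of the loan = PMT × n.
Total paid = $894.27 × 60 = $53,656.20
Total interest = total paid − principal = $53,656.20 − $44,000.00 = $9,656.20

Total interest = (PMT × n) - PV = $9,656.20


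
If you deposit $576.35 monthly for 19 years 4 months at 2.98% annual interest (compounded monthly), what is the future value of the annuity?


Future value of an ordinary annuity: FV = PMT × ((1 + r)^n − 1) / r
Monthly rate r = 0.0298/12 ≈ 0.00248333, n = 232
FV = $576.35 × ((1 + 0.0298/12)^232 − 1) / (0.0298/12)
FV = $576.35 × 313.238483
FV = $180,535.00

FV = PMT × ((1+r)^n - 1)/r = $180,535.00


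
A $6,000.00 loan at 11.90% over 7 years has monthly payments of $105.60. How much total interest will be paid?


Total paid over the life of the loan = PMT × n.
Total paid = $105.60 × 84 = $8,870.40
Total interest = total paid − principal = $8,870.40 − $6,000.00 = $2,870.40

Total interest = (PMT × n) - PV = $2,870.40


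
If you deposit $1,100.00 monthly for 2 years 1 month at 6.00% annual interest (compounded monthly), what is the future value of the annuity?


Future value of an ordinary annuity: FV = PMT × ((1 + r)^n − 1) / r
Monthly rate r = 0.06/12 = 0.005, n = 25
FV = $1,100.00 × ((1 + 0.06/12)^25 − 1) / (0.06/12)
FV = $1,100.00 × 26.559115
FV = $29,215.03

FV = PMT × ((1+r)^n - 1)/r = $29,215.03


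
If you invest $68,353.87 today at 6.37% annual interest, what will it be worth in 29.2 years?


Future value formula: FV = PV × (1 + r)^t
FV = $68,353.87 × (1 + 0.0637)^29.2
FV = $68,353.87 × 6.06903231
FV = $414,841.85

FV = PV × (1 + r)^t = $414,841.85


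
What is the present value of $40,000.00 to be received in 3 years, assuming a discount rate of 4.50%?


Present value formula: PV = FV / (1 + r)^t
PV = $40,000.00 / (1 + 0.045)^3
PV = $40,000.00 / 1.1411661
PV = $35,051.86

PV = FV / (1 + r)^t = $35,051.86


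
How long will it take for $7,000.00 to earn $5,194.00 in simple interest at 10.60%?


Rearrange the simple interest formula for t:
I = P × r × t  ⇒  t = I / (P × r)
t = $5,194.00 / ($7,000.00 × 0.106)
t = 7

t = I/(P×r) = 7 years


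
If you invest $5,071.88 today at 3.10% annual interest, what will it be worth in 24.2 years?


Future value formula: FV = PV × (1 + r)^t
FV = $5,071.88 × (1 + 0.031)^24.2
FV = $5,071.88 × 2.093436
FV = $10,617.66

FV = PV × (1 + r)^t = $10,617.66


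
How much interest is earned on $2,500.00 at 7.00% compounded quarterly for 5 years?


Compound interest earned = final amount − principal.
A = P(1 + r/n)^(nt) = $2,500.00 × (1 + 0.07/4)^(4 × 5) = $3,536.95
Interest = A − P = $3,536.95 − $2,500.00 = $1,036.95

Interest = A - P = $1,036.95


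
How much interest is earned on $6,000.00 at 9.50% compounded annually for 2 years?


Compound interest earned = final amount − principal.
A = P(1 + r/n)^(nt) = $6,000.00 × (1 + 0.095/1)^(1 × 2) = $7,194.15
Interest = A − P = $7,194.15 − $6,000.00 = $1,194.15

Interest = A - P = $1,194.15


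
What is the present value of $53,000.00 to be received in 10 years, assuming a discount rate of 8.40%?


Present value formula: PV = FV / (1 + r)^t
PV = $53,000.00 / (1 + 0.084)^10
PV = $53,000.00 / 2.240231
PV = $23,658.27

PV = FV / (1 + r)^t = $23,658.27


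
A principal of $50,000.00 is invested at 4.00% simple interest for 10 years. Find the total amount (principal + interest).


Total amount formula: A = P(1 + rt) = P + P·r·t
Interest: I = P × r × t = $50,000.00 × 0.04 × 10 = $20,000.00
A = P + I = $50,000.00 + $20,000.00 = $70,000.00

A = P + I = P(1 + rt) = $70,000.00


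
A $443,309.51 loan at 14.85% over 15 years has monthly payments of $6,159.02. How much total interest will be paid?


Total paid over the life of the loan = PMT × n.
Total paid = $6,159.02 × 180 = $1,108,623.60
Total interest = total paid − principal = $1,108,623.60 − $443,309.51 = $665,314.09

Total interest = (PMT × n) - PV = $665,314.09


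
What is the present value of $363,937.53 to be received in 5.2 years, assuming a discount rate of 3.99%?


Present value formula: PV = FV / (1 + r)^t
PV = $363,937.53 / (1 + 0.0399)^5.2
PV = $363,937.53 / 1.22562104
PV = $296,941.32

PV = FV / (1 + r)^t = $296,941.32


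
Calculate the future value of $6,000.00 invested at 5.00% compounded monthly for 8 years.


Compound interest formula: A = P(1 + r/n)^(nt)
A = $6,000.00 × (1 + 0.05/12)^(12 × 8)
Growth factor: (1 + 0.05/12)^96 = 1.490585
A = $6,000.00 × 1.490585
A = $8,943.51

A = P(1 + r/n)^(nt) = $8,943.51


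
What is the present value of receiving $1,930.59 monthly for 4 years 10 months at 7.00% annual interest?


Present value of an ordinary annuity: PV = PMT × (1 − (1 + r)^(−n)) / r
Monthly rate r = 0.07/12 ≈ 0.00583333, n = 58
PV = $1,930.59 × (1 − (1 + 0.07/12)^(−58)) / (0.07/12)
PV = $1,930.59 × 49.087069
PV = $94,767.00

PV = PMT × (1-(1+r)^(-n))/r = $94,767.00


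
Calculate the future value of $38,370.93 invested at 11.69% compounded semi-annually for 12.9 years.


Compound interest formula: A = P(1 + r/n)^(nt)
A = $38,370.93 × (1 + 0.1169/2)^(2 × 12.9)
Growth factor: (1 + 0.1169/2)^25.8 = 4.3300704
A = $38,370.93 × 4.3300704
A = $166,148.83

A = P(1 + r/n)^(nt) = $166,148.83


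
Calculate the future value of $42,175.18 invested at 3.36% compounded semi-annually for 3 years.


Compound interest formula: A = P(1 + r/n)^(nt)
A = $42,175.18 × (1 + 0.0336/2)^(2 × 3)
Growth factor: (1 + 0.0336/2)^6 = 1.1051296
A = $42,175.18 × 1.1051296
A = $46,609.04

A = P(1 + r/n)^(nt) = $46,609.04


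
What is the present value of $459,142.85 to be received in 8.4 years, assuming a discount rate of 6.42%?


Present value formula: PV = FV / (1 + r)^t
PV = $459,142.85 / (1 + 0.0642)^8.4
PV = $459,142.85 / 1.6865349
PV = $272,240.35

PV = FV / (1 + r)^t = $272,240.35


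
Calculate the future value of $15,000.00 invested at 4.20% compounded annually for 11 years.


Compound interest formula: A = P(1 + r/n)^(nt)
A = $15,000.00 × (1 + 0.042/1)^(1 × 11)
Growth factor: (1 + 0.042/1)^11 = 1.5723344
A = $15,000.00 × 1.5723344
A = $23,585.02

A = P(1 + r/n)^(nt) = $23,585.02


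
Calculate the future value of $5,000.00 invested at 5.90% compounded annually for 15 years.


Compound interest formula: A = P(1 + r/n)^(nt)
A = $5,000.00 × (1 + 0.059/1)^(1 × 15)
Growth factor: (1 + 0.059/1)^15 = 2.362868
A = $5,000.00 × 2.362868
A = $11,814.34

A = P(1 + r/n)^(nt) = $11,814.34


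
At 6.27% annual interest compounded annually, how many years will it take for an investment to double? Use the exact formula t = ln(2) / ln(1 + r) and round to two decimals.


Doubling condition: (1 + r)^t = 2
Take ln of both sides: t × ln(1 + r) = ln(2)
t = ln(2) / ln(1 + r)
t = 0.693147 / 0.060813
t = 11.40

t = ln(2) / ln(1 + r) = 11.40 years


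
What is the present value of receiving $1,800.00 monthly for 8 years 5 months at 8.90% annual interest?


Present value of an ordinary annuity: PV = PMT × (1 − (1 + r)^(−n)) / r
Monthly rate r = 0.089/12 ≈ 0.00741667, n = 101
PV = $1,800.00 × (1 − (1 + 0.089/12)^(−101)) / (0.089/12)
PV = $1,800.00 × 70.906723
PV = $127,632.10

PV = PMT × (1-(1+r)^(-n))/r = $127,632.10


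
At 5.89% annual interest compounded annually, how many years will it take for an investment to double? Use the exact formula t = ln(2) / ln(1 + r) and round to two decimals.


Doubling condition: (1 + r)^t = 2
Take ln of both sides: t × ln(1 + r) = ln(2)
t = ln(2) / ln(1 + r)
t = 0.693147 / 0.057231
t = 12.11

t = ln(2) / ln(1 + r) = 12.11 years


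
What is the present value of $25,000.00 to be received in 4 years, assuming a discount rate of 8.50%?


Present value formula: PV = FV / (1 + r)^t
PV = $25,000.00 / (1 + 0.085)^4
PV = $25,000.00 / 1.3858587
PV = $18,039.36

PV = FV / (1 + r)^t = $18,039.36


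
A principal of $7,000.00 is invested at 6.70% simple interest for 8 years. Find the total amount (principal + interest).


Total amount formula: A = P(1 + rt) = P + P·r·t
Interest: I = P × r × t = $7,000.00 × 0.067 × 8 = $3,752.00
A = P + I = $7,000.00 + $3,752.00 = $10,752.00

A = P + I = P(1 + rt) = $10,752.00


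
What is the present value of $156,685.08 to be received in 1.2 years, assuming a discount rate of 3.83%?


Present value formula: PV = FV / (1 + r)^t
PV = $156,685.08 / (1 + 0.0383)^1.2
PV = $156,685.08 / 1.04613426
PV = $149,775.31

PV = FV / (1 + r)^t = $149,775.31


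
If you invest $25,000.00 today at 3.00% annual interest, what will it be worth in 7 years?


Future value formula: FV = PV × (1 + r)^t
FV = $25,000.00 × (1 + 0.03)^7
FV = $25,000.00 × 1.229874
FV = $30,746.85

FV = PV × (1 + r)^t = $30,746.85


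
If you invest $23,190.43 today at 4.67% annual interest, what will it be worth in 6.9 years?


Future value formula: FV = PV × (1 + r)^t
FV = $23,190.43 × (1 + 0.0467)^6.9
FV = $23,190.43 × 1.3701665
FV = $31,774.75

FV = PV × (1 + r)^t = $31,774.75


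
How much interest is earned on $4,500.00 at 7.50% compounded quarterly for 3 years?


Compound interest earned = final amount − principal.
A = P(1 + r/n)^(nt) = $4,500.00 × (1 + 0.075/4)^(4 × 3) = $5,623.72
Interest = A − P = $5,623.72 − $4,500.00 = $1,123.72

Interest = A - P = $1,123.72


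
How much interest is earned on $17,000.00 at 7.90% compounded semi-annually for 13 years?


Compound interest earned = final amount − principal.
A = P(1 + r/n)^(nt) = $17,000.00 × (1 + 0.079/2)^(2 × 13) = $46,546.36
Interest = A − P = $46,546.36 − $17,000.00 = $29,546.36

Interest = A - P = $29,546.36


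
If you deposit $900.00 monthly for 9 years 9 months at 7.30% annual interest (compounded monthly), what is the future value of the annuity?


Future value of an ordinary annuity: FV = PMT × ((1 + r)^n − 1) / r
Monthly rate r = 0.073/12 ≈ 0.00608333, n = 117
FV = $900.00 × ((1 + 0.073/12)^117 − 1) / (0.073/12)
FV = $900.00 × 169.835390
FV = $152,851.85

FV = PMT × ((1+r)^n - 1)/r = $152,851.85


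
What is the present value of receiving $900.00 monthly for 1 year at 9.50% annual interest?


Present value of an ordinary annuity: PV = PMT × (1 − (1 + r)^(−n)) / r
Monthly rate r = 0.095/12 ≈ 0.00791667, n = 12
PV = $900.00 × (1 − (1 + 0.095/12)^(−12)) / (0.095/12)
PV = $900.00 × 11.404653
PV = $10,264.19

PV = PMT × (1-(1+r)^(-n))/r = $10,264.19


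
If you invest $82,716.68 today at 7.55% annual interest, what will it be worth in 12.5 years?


Future value formula: FV = PV × (1 + r)^t
FV = $82,716.68 × (1 + 0.0755)^12.5
FV = $82,716.68 × 2.4838776
FV = $205,458.11

FV = PV × (1 + r)^t = $205,458.11


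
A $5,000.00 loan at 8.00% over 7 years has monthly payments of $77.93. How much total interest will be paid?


Total paid over the life of the loan = PMT × n.
Total paid = $77.93 × 84 = $6,546.12
Total interest = total paid − principal = $6,546.12 − $5,000.00 = $1,546.12

Total interest = (PMT × n) - PV = $1,546.12


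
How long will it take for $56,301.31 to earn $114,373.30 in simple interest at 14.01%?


Rearrange the simple interest formula for t:
I = P × r × t  ⇒  t = I / (P × r)
t = $114,373.30 / ($56,301.31 × 0.1401)
t = 14.5

t = I/(P×r) = 14.5 years


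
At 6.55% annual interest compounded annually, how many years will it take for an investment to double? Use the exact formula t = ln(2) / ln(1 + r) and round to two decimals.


Doubling condition: (1 + r)^t = 2
Take ln of both sides: t × ln(1 + r) = ln(2)
t = ln(2) / ln(1 + r)
t = 0.693147 / 0.063444
t = 10.93

t = ln(2) / ln(1 + r) = 10.93 years


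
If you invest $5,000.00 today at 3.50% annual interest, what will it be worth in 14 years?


Future value formula: FV = PV × (1 + r)^t
FV = $5,000.00 × (1 + 0.035)^14
FV = $5,000.00 × 1.6186945
FV = $8,093.47

FV = PV × (1 + r)^t = $8,093.47


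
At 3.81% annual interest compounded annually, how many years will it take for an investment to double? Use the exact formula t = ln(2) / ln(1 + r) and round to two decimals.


Doubling condition: (1 + r)^t = 2
Take ln of both sides: t × ln(1 + r) = ln(2)
t = ln(2) / ln(1 + r)
t = 0.693147 / 0.037392
t = 18.54

t = ln(2) / ln(1 + r) = 18.54 years


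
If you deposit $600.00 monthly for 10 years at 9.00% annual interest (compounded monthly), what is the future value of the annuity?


Future value of an ordinary annuity: FV = PMT × ((1 + r)^n − 1) / r
Monthly rate r = 0.09/12 = 0.0075, n = 120
FV = $600.00 × ((1 + 0.09/12)^120 − 1) / (0.09/12)
FV = $600.00 × 193.514277
FV = $116,108.57

FV = PMT × ((1+r)^n - 1)/r = $116,108.57


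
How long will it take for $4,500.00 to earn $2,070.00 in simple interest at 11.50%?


Rearrange the simple interest formula for t:
I = P × r × t  ⇒  t = I / (P × r)
t = $2,070.00 / ($4,500.00 × 0.115)
t = 4

t = I/(P×r) = 4 years


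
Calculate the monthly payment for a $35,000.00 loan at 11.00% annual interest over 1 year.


Loan payment formula: PMT = PV × r / (1 − (1 + r)^(−n))
Monthly rate r = 0.11/12 ≈ 0.00916667, n = 12 months
Denominator: 1 − (1 + 0.11/12)^(−12) = 0.1037168
PMT = $35,000.00 × (0.11/12) / 0.1037168
PMT = $3,093.36 per month

PMT = PV × r / (1-(1+r)^(-n)) = $3,093.36/month


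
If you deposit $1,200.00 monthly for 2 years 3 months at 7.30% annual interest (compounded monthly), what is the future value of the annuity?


Future value of an ordinary annuity: FV = PMT × ((1 + r)^n − 1) / r
Monthly rate r = 0.073/12 ≈ 0.00608333, n = 27
FV = $1,200.00 × ((1 + 0.073/12)^27 − 1) / (0.073/12)
FV = $1,200.00 × 29.247559
FV = $35,097.07

FV = PMT × ((1+r)^n - 1)/r = $35,097.07


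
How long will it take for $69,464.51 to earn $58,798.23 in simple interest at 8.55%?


Rearrange the simple interest formula for t:
I = P × r × t  ⇒  t = I / (P × r)
t = $58,798.23 / ($69,464.51 × 0.0855)
t = 9.9

t = I/(P×r) = 9.9 years


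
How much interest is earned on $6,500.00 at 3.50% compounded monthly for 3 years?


Compound interest earned = final amount − principal.
A = P(1 + r/n)^(nt) = $6,500.00 × (1 + 0.035/12)^(12 × 3) = $7,218.52
Interest = A − P = $7,218.52 − $6,500.00 = $718.52

Interest = A - P = $718.52


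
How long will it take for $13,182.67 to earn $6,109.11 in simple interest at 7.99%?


Rearrange the simple interest formula for t:
I = P × r × t  ⇒  t = I / (P × r)
t = $6,109.11 / ($13,182.67 × 0.0799)
t = 5.8

t = I/(P×r) = 5.8 years


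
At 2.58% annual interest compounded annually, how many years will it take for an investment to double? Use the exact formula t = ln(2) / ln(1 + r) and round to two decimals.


Doubling condition: (1 + r)^t = 2
Take ln of both sides: t × ln(1 + r) = ln(2)
t = ln(2) / ln(1 + r)
t = 0.693147 / 0.025473
t = 27.21

t = ln(2) / ln(1 + r) = 27.21 years


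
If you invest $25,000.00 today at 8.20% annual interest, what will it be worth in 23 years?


Future value formula: FV = PV × (1 + r)^t
FV = $25,000.00 × (1 + 0.082)^23
FV = $25,000.00 × 6.126705397
FV = $153,167.63

FV = PV × (1 + r)^t = $153,167.63


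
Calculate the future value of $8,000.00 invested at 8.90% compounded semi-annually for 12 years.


Compound interest formula: A = P(1 + r/n)^(nt)
A = $8,000.00 × (1 + 0.089/2)^(2 × 12)
Growth factor: (1 + 0.089/2)^24 = 2.843169
A = $8,000.00 × 2.843169
A = $22,745.35

A = P(1 + r/n)^(nt) = $22,745.35


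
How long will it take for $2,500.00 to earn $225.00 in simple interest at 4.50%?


Rearrange the simple interest formula for t:
I = P × r × t  ⇒  t = I / (P × r)
t = $225.00 / ($2,500.00 × 0.045)
t = 2

t = I/(P×r) = 2 years


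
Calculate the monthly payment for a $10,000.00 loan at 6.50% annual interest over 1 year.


Loan payment formula: PMT = PV × r / (1 − (1 + r)^(−n))
Monthly rate r = 0.065/12 ≈ 0.00541667, n = 12 months
Denominator: 1 − (1 + 0.065/12)^(−12) = 0.0627682
PMT = $10,000.00 × (0.065/12) / 0.0627682
PMT = $862.96 per month

PMT = PV × r / (1-(1+r)^(-n)) = $862.96/month


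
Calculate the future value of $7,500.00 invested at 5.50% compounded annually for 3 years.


Compound interest formula: A = P(1 + r/n)^(nt)
A = $7,500.00 × (1 + 0.055/1)^(1 × 3)
Growth factor: (1 + 0.055/1)^3 = 1.174241
A = $7,500.00 × 1.174241
A = $8,806.81

A = P(1 + r/n)^(nt) = $8,806.81


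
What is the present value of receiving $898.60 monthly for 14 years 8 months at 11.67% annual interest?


Present value of an ordinary annuity: PV = PMT × (1 − (1 + r)^(−n)) / r
Monthly rate r = 0.1167/12 = 0.009725, n = 176
PV = $898.60 × (1 − (1 + 0.1167/12)^(−176)) / (0.1167/12)
PV = $898.60 × 84.105292
PV = $75,577.02

PV = PMT × (1-(1+r)^(-n))/r = $75,577.02


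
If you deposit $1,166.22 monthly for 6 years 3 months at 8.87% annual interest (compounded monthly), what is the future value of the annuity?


Future value of an ordinary annuity: FV = PMT × ((1 + r)^n − 1) / r
Monthly rate r = 0.0887/12 ≈ 0.00739167, n = 75
FV = $1,166.22 × ((1 + 0.0887/12)^75 − 1) / (0.0887/12)
FV = $1,166.22 × 99.748399
FV = $116,328.58

FV = PMT × ((1+r)^n - 1)/r = $116,328.58


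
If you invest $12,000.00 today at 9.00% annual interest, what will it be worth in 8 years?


Future value formula: FV = PV × (1 + r)^t
FV = $12,000.00 × (1 + 0.09)^8
FV = $12,000.00 × 1.9925626
FV = $23,910.75

FV = PV × (1 + r)^t = $23,910.75


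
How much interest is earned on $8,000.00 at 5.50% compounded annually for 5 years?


Compound interest earned = final amount − principal.
A = P(1 + r/n)^(nt) = $8,000.00 × (1 + 0.055/1)^(1 × 5) = $10,455.68
Interest = A − P = $10,455.68 − $8,000.00 = $2,455.68

Interest = A - P = $2,455.68


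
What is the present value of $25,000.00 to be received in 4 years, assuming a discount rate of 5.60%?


Present value formula: PV = FV / (1 + r)^t
PV = $25,000.00 / (1 + 0.056)^4
PV = $25,000.00 / 1.243528
PV = $20,104.09

PV = FV / (1 + r)^t = $20,104.09


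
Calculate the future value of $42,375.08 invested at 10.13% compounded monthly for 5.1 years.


Compound interest formula: A = P(1 + r/n)^(nt)
A = $42,375.08 × (1 + 0.1013/12)^(12 × 5.1)
Growth factor: (1 + 0.1013/12)^61.2 = 1.6727376
A = $42,375.08 × 1.6727376
A = $70,882.39

A = P(1 + r/n)^(nt) = $70,882.39


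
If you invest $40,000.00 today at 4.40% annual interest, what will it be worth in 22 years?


Future value formula: FV = PV × (1 + r)^t
FV = $40,000.00 × (1 + 0.044)^22
FV = $40,000.00 × 2.5787603
FV = $103,150.41

FV = PV × (1 + r)^t = $103,150.41


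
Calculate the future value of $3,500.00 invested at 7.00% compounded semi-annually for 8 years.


Compound interest formula: A = P(1 + r/n)^(nt)
A = $3,500.00 × (1 + 0.07/2)^(2 × 8)
Growth factor: (1 + 0.07/2)^16 = 1.733986
A = $3,500.00 × 1.733986
A = $6,068.95

A = P(1 + r/n)^(nt) = $6,068.95


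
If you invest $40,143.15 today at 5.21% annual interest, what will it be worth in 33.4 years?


Future value formula: FV = PV × (1 + r)^t
FV = $40,143.15 × (1 + 0.0521)^33.4
FV = $40,143.15 × 5.4538663
FV = $218,935.37

FV = PV × (1 + r)^t = $218,935.37
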